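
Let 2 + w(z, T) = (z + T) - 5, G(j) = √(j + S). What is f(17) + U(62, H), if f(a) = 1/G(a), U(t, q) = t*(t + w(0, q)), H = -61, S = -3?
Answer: -372 + √14/14 ≈ -371.73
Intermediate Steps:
G(j) = √(-3 + j) (G(j) = √(j - 3) = √(-3 + j))
w(z, T) = -7 + T + z (w(z, T) = -2 + ((z + T) - 5) = -2 + ((T + z) - 5) = -2 + (-5 + T + z) = -7 + T + z)
U(t, q) = t*(-7 + q + t) (U(t, q) = t*(t + (-7 + q + 0)) = t*(t + (-7 + q)) = t*(-7 + q + t))
f(a) = (-3 + a)^(-½) (f(a) = 1/(√(-3 + a)) = (-3 + a)^(-½))
f(17) + U(62, H) = (-3 + 17)^(-½) + 62*(-7 - 61 + 62) = 14^(-½) + 62*(-6) = √14/14 - 372 = -372 + √14/14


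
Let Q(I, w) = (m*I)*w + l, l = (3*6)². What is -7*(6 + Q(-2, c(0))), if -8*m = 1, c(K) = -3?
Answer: -9219/4 ≈ -2304.8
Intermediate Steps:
l = 324 (l = 18² = 324)
m = -⅛ (m = -⅛*1 = -⅛ ≈ -0.12500)
Q(I, w) = 324 - I*w/8 (Q(I, w) = (-I/8)*w + 324 = -I*w/8 + 324 = 324 - I*w/8)
-7*(6 + Q(-2, c(0))) = -7*(6 + (324 - ⅛*(-2)*(-3))) = -7*(6 + (324 - ¾)) = -7*(6 + 1293/4) = -7*1317/4 = -9219/4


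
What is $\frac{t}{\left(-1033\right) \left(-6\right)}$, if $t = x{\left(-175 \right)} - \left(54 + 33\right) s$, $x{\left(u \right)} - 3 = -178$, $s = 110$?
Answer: $- \frac{9745}{6198} \approx -1.5723$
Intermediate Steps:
$x{\left(u \right)} = -175$ ($x{\left(u \right)} = 3 - 178 = -175$)
$t = -9745$ ($t = -175 - \left(54 + 33\right) 110 = -175 - 87 \cdot 110 = -175 - 9570 = -9745$)
$\frac{t}{\left(-1033\right) \left(-6\right)} = - \frac{9745}{\left(-1033\right) \left(-6\right)} = - \frac{9745}{6198}$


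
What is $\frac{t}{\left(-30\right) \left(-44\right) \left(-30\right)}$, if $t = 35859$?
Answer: $- \frac{11953}{13200} \approx -0.90553$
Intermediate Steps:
$\frac{t}{\left(-30\right) \left(-44\right) \left(-30\right)} = \frac{35859}{\left(-30\right) \left(-44\right) \left(-30\right)} = \frac{35859}{1320 \left(-30\right)} = \frac{35859}{-39600} = 35859 \left(- \frac{1}{39600}\right) = - \frac{11953}{13200}$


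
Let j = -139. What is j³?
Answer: -2685619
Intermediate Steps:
j³ = (-139)³ = -2685619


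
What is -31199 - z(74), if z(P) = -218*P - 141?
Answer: -14926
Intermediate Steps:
z(P) = -141 - 218*P
-31199 - z(74) = -31199 - (-141 - 218*74) = -31199 - (-141 - 16132) = -31199 - 1*(-16273) = -31199 + 16273 = -14926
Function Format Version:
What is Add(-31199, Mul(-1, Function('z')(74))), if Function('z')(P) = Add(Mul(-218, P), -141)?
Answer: -14926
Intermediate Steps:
Function('z')(P) = Add(-141, Mul(-218, P))
Add(-31199, Mul(-1, Function('z')(74))) = Add(-31199, Mul(-1, Add(-141, Mul(-218, 74)))) = Add(-31199, Mul(-1, Add(-141, -16132))) = Add(-31199, Mul(-1, -16273)) = Add(-31199, 16273) = -14926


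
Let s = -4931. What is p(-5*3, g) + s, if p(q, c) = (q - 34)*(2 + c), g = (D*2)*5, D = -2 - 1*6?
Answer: -1109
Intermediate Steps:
D = -8 (D = -2 - 6 = -8)
g = -80 (g = -8*2*5 = -16*5 = -80)
p(q, c) = (-34 + q)*(2 + c)
p(-5*3, g) + s = (-68 - 34*(-80) + 2*(-5*3) - (-400)*3) - 4931 = (-68 + 2720 + 2*(-15) - 80*(-15)) - 4931 = (-68 + 2720 - 30 + 1200) - 4931 = 3822 - 4931 = -1109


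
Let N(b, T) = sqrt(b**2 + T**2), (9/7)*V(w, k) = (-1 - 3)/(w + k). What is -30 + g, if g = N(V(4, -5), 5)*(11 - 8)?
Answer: -37/3 ≈ -12.333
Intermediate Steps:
V(w, k) = -28/(9*(k + w)) (V(w, k) = 7*((-1 - 3)/(w + k))/9 = 7*(-4/(k + w))/9 = -28/(9*(k + w)))
N(b, T) = sqrt(T**2 + b**2)
g = 53/3 (g = sqrt(5**2 + (-28/(9*(-5) + 9*4))**2)*(11 - 8) = sqrt(25 + (-28/(-45 + 36))**2)*3 = sqrt(25 + (-28/(-9))**2)*3 = sqrt(25 + (-28*(-1/9))**2)*3 = sqrt(25 + (28/9)**2)*3 = sqrt(25 + 784/81)*3 = sqrt(2809/81)*3 = (53/9)*3 = 53/3 ≈ 17.667)
-30 + g = -30 + 53/3 = -37/3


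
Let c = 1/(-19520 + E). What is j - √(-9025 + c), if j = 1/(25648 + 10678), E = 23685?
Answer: 1/36326 - 2*I*√798768885/595 ≈ 2.7528e-5 - 95.0*I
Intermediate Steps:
c = 1/4165 (c = 1/(-19520 + 23685) = 1/4165 ≈ 0.00024010)
j = 1/36326 ≈ 2.7528e-5
j - √(-9025 + c) = 1/36326 - √(-9025 + 1/4165) = 1/36326 - √(-37589124/4165) = 1/36326 - 2*I*√798768885/595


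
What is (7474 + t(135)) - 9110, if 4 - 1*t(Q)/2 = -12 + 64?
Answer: -1732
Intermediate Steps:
t(Q) = -96 (t(Q) = 8 - 2*(-12 + 64) = 8 - 2*52 = 8 - 104 = -96)
(7474 + t(135)) - 9110 = (7474 - 96) - 9110 = 7378 - 9110 = -1732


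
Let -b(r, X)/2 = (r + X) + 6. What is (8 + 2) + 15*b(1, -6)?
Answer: -20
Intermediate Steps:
b(r, X) = -12 - 2*X - 2*r (b(r, X) = -2*((r + X) + 6) = -2*((X + r) + 6) = -2*(6 + X + r) = -12 - 2*X - 2*r)
(8 + 2) + 15*b(1, -6) = (8 + 2) + 15*(-12 - 2*(-6) - 2*1) = 10 + 15*(-12 + 12 - 2) = 10 + 15*(-2) = 10 - 30 = -20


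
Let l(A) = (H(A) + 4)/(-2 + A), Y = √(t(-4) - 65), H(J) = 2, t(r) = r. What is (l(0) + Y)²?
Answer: (-3 + I*√69)² ≈ -60.0 - 49.84*I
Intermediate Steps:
Y = I*√69 (Y = √(-4 - 65) = √(-69) = I*√69 ≈ 8.3066*I)
l(A) = 6/(-2 + A) (l(A) = (2 + 4)/(-2 + A) = 6/(-2 + A))
(l(0) + Y)² = (6/(-2 + 0) + I*√69)² = (6/(-2) + I*√69)² = (6*(-½) + I*√69)² = (-3 + I*√69)²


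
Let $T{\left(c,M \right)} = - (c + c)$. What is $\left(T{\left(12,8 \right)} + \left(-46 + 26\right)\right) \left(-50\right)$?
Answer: $2200$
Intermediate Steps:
$T{\left(c,M \right)} = - 2 c$
$\left(T{\left(12,8 \right)} + \left(-46 + 26\right)\right) \left(-50\right) = \left(\left(-2\right) 12 + \left(-46 + 26\right)\right) \left(-50\right) = \left(-24 - 20\right) \left(-50\right) = \left(-44\right) \left(-50\right) = 2200$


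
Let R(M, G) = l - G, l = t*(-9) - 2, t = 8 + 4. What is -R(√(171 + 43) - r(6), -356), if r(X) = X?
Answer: -246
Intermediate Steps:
t = 12
l = -110 (l = 12*(-9) - 2 = -108 - 2 = -110)
R(M, G) = -110 - G
-R(√(171 + 43) - r(6), -356) = -(-110 - 1*(-356)) = -(-110 + 356) = -1*246 = -246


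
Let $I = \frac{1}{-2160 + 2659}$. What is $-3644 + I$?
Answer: $- \frac{1818355}{499} \approx -3644.0$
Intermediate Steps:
$I = \frac{1}{499} \approx 0.002004$
$-3644 + I = -3644 + \frac{1}{499} = - \frac{1818355}{499}$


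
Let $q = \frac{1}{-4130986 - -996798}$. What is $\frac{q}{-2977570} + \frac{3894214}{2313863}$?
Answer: $\frac{36341833755878270103}{21593580753361887080} \approx 1.683$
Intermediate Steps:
$q = - \frac{1}{3134188}$ ($q = \frac{1}{-4130986 + 996798} = \frac{1}{-3134188} = - \frac{1}{3134188} \approx -3.1906 \cdot 10^{-7}$)
$\frac{q}{-2977570} + \frac{3894214}{2313863} = - \frac{1}{3134188 \left(-2977570\right)} + \frac{3894214}{2313863} = \left(- \frac{1}{3134188}\right) \left(- \frac{1}{2977570}\right) + 3894214 \cdot \frac{1}{2313863} = \frac{1}{9332264163160} + \frac{3894214}{2313863} = \frac{36341833755878270103}{21593580753361887080}$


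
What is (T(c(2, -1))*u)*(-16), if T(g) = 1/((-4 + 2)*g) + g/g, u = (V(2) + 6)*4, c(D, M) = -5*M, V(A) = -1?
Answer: -288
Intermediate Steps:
u = 20 (u = (-1 + 6)*4 = 5*4 = 20)
T(g) = 1 - 1/(2*g) (T(g) = 1/(-2*g) + 1 = 1*(-1/(2*g)) + 1 = -1/(2*g) + 1 = 1 - 1/(2*g))
(T(c(2, -1))*u)*(-16) = (((-½ - 5*(-1))/((-5*(-1))))*20)*(-16) = (((-½ + 5)/5)*20)*(-16) = (((⅕)*(9/2))*20)*(-16) = ((9/10)*20)*(-16) = 18*(-16) = -288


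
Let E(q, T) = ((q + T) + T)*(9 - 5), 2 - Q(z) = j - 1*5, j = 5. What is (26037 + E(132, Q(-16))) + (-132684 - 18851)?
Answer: -124954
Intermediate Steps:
Q(z) = 2 (Q(z) = 2 - (5 - 1*5) = 2 - (5 - 5) = 2 - 1*0 = 2 + 0 = 2)
E(q, T) = 4*q + 8*T (E(q, T) = ((T + q) + T)*4 = (q + 2*T)*4 = 4*q + 8*T)
(26037 + E(132, Q(-16))) + (-132684 - 18851) = (26037 + (4*132 + 8*2)) + (-132684 - 18851) = (26037 + (528 + 16)) - 151535 = (26037 + 544) - 151535 = 26581 - 151535 = -124954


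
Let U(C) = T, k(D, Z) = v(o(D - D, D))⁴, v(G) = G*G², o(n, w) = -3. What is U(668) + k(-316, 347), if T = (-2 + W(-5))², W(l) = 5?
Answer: 531450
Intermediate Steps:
v(G) = G³
k(D, Z) = 531441 (k(D, Z) = ((-3)³)⁴ = (-27)⁴ = 531441)
T = 9 (T = (-2 + 5)² = 3² = 9)
U(C) = 9
U(668) + k(-316, 347) = 9 + 531441 = 531450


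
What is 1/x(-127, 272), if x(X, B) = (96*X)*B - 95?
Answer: -1/3316319 ≈ -3.0154e-7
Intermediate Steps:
x(X, B) = -95 + 96*B*X (x(X, B) = 96*B*X - 95 = -95 + 96*B*X)
1/x(-127, 272) = 1/(-95 + 96*272*(-127)) = 1/(-95 - 3316224) = 1/(-3316319) = -1/3316319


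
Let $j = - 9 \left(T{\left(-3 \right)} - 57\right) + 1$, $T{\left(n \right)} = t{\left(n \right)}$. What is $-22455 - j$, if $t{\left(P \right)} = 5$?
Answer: $-22924$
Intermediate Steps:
$T{\left(n \right)} = 5$
$j = 469$ ($j = - 9 \left(5 - 57\right) + 1 = \left(-9\right) \left(-52\right) + 1 = 468 + 1 = 469$)
$-22455 - j = -22455 - 469 = -22924$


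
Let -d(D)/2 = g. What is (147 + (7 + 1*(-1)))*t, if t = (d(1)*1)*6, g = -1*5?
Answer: 9180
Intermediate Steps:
g = -5
d(D) = 10 (d(D) = -2*(-5) = 10)
t = 60 (t = (10*1)*6 = 10*6 = 60)
(147 + (7 + 1*(-1)))*t = (147 + (7 + 1*(-1)))*60 = (147 + (7 - 1))*60 = (147 + 6)*60 = 153*60 = 9180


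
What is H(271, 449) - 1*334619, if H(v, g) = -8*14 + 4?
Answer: -334727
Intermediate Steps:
H(v, g) = -108 (H(v, g) = -112 + 4 = -108)
H(271, 449) - 1*334619 = -108 - 1*334619 = -108 - 334619 = -334727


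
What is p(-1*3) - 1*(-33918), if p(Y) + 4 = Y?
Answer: 33911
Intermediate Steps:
p(Y) = -4 + Y
p(-1*3) - 1*(-33918) = (-4 - 1*3) - 1*(-33918) = (-4 - 3) + 33918 = -7 + 33918 = 33911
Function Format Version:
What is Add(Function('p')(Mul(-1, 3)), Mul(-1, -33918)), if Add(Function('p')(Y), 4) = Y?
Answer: 33911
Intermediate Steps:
Function('p')(Y) = Add(-4, Y)
Add(Function('p')(Mul(-1, 3)), Mul(-1, -33918)) = Add(Add(-4, Mul(-1, 3)), Mul(-1, -33918)) = Add(Add(-4, -3), 33918) = Add(-7, 33918) = 33911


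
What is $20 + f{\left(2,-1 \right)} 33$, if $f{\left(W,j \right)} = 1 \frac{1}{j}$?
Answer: $-13$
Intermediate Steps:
$f{\left(W,j \right)} = \frac{1}{j}$
$20 + f{\left(2,-1 \right)} 33 = 20 + \frac{1}{-1} \cdot 33 = 20 - 33 = -13$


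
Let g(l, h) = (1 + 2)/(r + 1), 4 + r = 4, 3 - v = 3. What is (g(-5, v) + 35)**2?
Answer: 1444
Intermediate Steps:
v = 0 (v = 3 - 1*3 = 3 - 3 = 0)
r = 0 (r = -4 + 4 = 0)
g(l, h) = 3 (g(l, h) = (1 + 2)/(0 + 1) = 3/1 = 3*1 = 3)
(g(-5, v) + 35)**2 = (3 + 35)**2 = 38**2 = 1444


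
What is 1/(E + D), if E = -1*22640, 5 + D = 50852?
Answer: 1/28207 ≈ 3.5452e-5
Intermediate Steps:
D = 50847 (D = -5 + 50852 = 50847)
E = -22640
1/(E + D) = 1/(-22640 + 50847) = 1/28207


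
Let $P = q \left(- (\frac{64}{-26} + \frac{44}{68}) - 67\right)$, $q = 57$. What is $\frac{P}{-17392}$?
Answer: $\frac{410571}{1921816} \approx 0.21364$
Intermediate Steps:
$P = - \frac{821142}{221}$ ($P = 57 \left(- (\frac{64}{-26} + \frac{44}{68}) - 67\right) = 57 \left(- (64 \left(- \frac{1}{26}\right) + 44 \cdot \frac{1}{68}) - 67\right) = 57 \left(- (- \frac{32}{13} + \frac{11}{17}) - 67\right) = 57 \left(\left(-1\right) \left(- \frac{401}{221}\right) - 67\right) = 57 \left(\frac{401}{221} - 67\right) = 57 \left(- \frac{14406}{221}\right) = - \frac{821142}{221} \approx -3715.6$)
$\frac{P}{-17392} = - \frac{821142}{221 \left(-17392\right)} = \left(- \frac{821142}{221}\right) \left(- \frac{1}{17392}\right) = \frac{410571}{1921816}$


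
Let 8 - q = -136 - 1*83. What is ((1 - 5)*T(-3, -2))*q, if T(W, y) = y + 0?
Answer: 1816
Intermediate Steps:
T(W, y) = y
q = 227 (q = 8 - (-136 - 1*83) = 8 - (-136 - 83) = 8 - 1*(-219) = 8 + 219 = 227)
((1 - 5)*T(-3, -2))*q = ((1 - 5)*(-2))*227 = -4*(-2)*227 = 8*227 = 1816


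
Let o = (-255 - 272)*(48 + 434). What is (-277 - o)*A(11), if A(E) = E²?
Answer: 30702177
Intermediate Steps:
o = -254014 (o = -527*482 = -254014)
(-277 - o)*A(11) = (-277 - 1*(-254014))*11² = (-277 + 254014)*121 = 253737*121 = 30702177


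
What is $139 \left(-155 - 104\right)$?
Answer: $-36001$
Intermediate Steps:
$139 \left(-155 - 104\right) = 139 \left(-259\right) = -36001$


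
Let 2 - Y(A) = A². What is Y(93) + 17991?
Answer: 9344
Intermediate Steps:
Y(A) = 2 - A²
Y(93) + 17991 = (2 - 1*93²) + 17991 = (2 - 1*8649) + 17991 = (2 - 8649) + 17991 = -8647 + 17991 = 9344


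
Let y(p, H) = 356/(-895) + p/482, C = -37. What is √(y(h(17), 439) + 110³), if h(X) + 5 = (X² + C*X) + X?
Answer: 2*√15480959272698670/215695 ≈ 1153.7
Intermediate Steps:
h(X) = -5 + X² - 36*X (h(X) = -5 + ((X² - 37*X) + X) = -5 + (X² - 36*X) = -5 + X² - 36*X)
y(p, H) = -356/895 + p/482 (y(p, H) = 356*(-1/895) + p*(1/482) = -356/895 + p/482)
√(y(h(17), 439) + 110³) = √((-356/895 + (-5 + 17² - 36*17)/482) + 110³) = √((-356/895 + (-5 + 289 - 612)/482) + 1331000) = √((-356/895 + (1/482)*(-328)) + 1331000) = √((-356/895 - 164/241) + 1331000) = √(-232576/215695 + 1331000) = √(287089812424/215695) = 2*√15480959272698670/215695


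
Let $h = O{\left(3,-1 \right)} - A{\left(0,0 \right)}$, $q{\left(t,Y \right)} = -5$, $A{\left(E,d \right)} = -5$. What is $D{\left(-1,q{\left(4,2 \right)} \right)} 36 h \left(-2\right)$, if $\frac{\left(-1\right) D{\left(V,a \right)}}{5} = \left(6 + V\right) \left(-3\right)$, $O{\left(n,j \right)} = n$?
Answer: $-43200$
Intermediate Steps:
$D{\left(V,a \right)} = 90 + 15 V$ ($D{\left(V,a \right)} = - 5 \left(6 + V\right) \left(-3\right) = - 5 \left(-18 - 3 V\right) = 90 + 15 V$)
$h = 8$ ($h = 3 - -5 = 3 + 5 = 8$)
$D{\left(-1,q{\left(4,2 \right)} \right)} 36 h \left(-2\right) = \left(90 + 15 \left(-1\right)\right) 36 \cdot 8 \left(-2\right) = \left(90 - 15\right) 36 \left(-16\right) = 75 \cdot 36 \left(-16\right) = 2700 \left(-16\right) = -43200$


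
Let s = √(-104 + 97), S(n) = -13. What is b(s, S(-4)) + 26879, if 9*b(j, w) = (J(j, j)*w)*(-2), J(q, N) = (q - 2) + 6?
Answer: 242015/9 + 26*I*√7/9 ≈ 26891.0 + 7.6433*I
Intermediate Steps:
J(q, N) = 4 + q (J(q, N) = (-2 + q) + 6 = 4 + q)
s = I*√7 (s = √(-7) = I*√7 ≈ 2.6458*I)
b(j, w) = -2*w*(4 + j)/9 (b(j, w) = (((4 + j)*w)*(-2))/9 = ((w*(4 + j))*(-2))/9 = (-2*w*(4 + j))/9 = -2*w*(4 + j)/9)
b(s, S(-4)) + 26879 = -2/9*(-13)*(4 + I*√7) + 26879 = (104/9 + 26*I*√7/9) + 26879 = 242015/9 + 26*I*√7/9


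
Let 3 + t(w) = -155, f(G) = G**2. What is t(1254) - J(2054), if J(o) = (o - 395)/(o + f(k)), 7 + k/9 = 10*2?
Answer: -355579/2249 ≈ -158.11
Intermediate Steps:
k = 117 (k = -63 + 9*(10*2) = -63 + 9*20 = -63 + 180 = 117)
t(w) = -158 (t(w) = -3 - 155 = -158)
J(o) = (-395 + o)/(13689 + o) (J(o) = (o - 395)/(o + 117**2) = (-395 + o)/(o + 13689) = (-395 + o)/(13689 + o))
t(1254) - J(2054) = -158 - (-395 + 2054)/(13689 + 2054) = -158 - 1659/15743 = -158 - 1*237/2249 = -158 - 237/2249 = -355579/2249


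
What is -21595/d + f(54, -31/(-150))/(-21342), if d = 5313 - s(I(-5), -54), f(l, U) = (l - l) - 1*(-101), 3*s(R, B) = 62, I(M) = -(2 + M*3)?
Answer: -1384245047/338846934 ≈ -4.0852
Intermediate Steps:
I(M) = -2 - 3*M (I(M) = -(2 + 3*M) = -2 - 3*M)
s(R, B) = 62/3 (s(R, B) = (1/3)*62 = 62/3)
f(l, U) = 101 (f(l, U) = 0 + 101 = 101)
d = 15877/3 (d = 5313 - 1*62/3 = 5313 - 62/3 = 15877/3 ≈ 5292.3)
-21595/d + f(54, -31/(-150))/(-21342) = -21595/15877/3 + 101/(-21342) = -21595*3/15877 + 101*(-1/21342) = -64785/15877 - 101/21342 = -1384245047/338846934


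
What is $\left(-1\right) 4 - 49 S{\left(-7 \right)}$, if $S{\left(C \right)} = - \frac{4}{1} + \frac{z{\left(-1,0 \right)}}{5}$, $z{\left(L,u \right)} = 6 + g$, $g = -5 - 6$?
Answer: $241$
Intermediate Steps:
$g = -11$ ($g = -5 - 6 = -11$)
$z{\left(L,u \right)} = -5$ ($z{\left(L,u \right)} = 6 - 11 = -5$)
$S{\left(C \right)} = -5$ ($S{\left(C \right)} = - \frac{4}{1} - \frac{5}{5} = \left(-4\right) 1 - 1 = -4 - 1 = -5$)
$\left(-1\right) 4 - 49 S{\left(-7 \right)} = \left(-1\right) 4 - -245 = -4 + 245 = 241$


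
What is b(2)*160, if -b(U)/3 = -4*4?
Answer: 7680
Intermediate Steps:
b(U) = 48 (b(U) = -(-12)*4 = -3*(-16) = 48)
b(2)*160 = 48*160 = 7680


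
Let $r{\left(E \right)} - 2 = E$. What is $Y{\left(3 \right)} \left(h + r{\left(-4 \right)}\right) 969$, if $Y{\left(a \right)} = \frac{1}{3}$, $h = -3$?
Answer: $-1615$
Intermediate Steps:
$Y{\left(a \right)} = \frac{1}{3}$
$r{\left(E \right)} = 2 + E$
$Y{\left(3 \right)} \left(h + r{\left(-4 \right)}\right) 969 = \frac{-3 + \left(2 - 4\right)}{3} \cdot 969 = \frac{-3 - 2}{3} \cdot 969 = \frac{1}{3} \left(-5\right) 969 = \left(- \frac{5}{3}\right) 969 = -1615$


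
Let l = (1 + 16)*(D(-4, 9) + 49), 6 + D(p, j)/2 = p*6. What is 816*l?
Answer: -152592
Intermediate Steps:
D(p, j) = -12 + 12*p (D(p, j) = -12 + 2*(p*6) = -12 + 2*(6*p) = -12 + 12*p)
l = -187 (l = (1 + 16)*((-12 + 12*(-4)) + 49) = 17*((-12 - 48) + 49) = 17*(-60 + 49) = 17*(-11) = -187)
816*l = 816*(-187) = -152592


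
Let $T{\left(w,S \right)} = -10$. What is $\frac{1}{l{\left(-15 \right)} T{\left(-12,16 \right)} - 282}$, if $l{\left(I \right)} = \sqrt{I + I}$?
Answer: $\frac{i}{2 \left(- 141 i + 5 \sqrt{30}\right)} \approx -0.0034172 + 0.00066371 i$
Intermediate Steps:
$l{\left(I \right)} = \sqrt{2} \sqrt{I}$ ($l{\left(I \right)} = \sqrt{2 I} = \sqrt{2} \sqrt{I}$)
$\frac{1}{l{\left(-15 \right)} T{\left(-12,16 \right)} - 282} = \frac{1}{\sqrt{2} \sqrt{-15} \left(-10\right) - 282} = \frac{1}{\sqrt{2} i \sqrt{15} \left(-10\right) - 282} = \frac{1}{i \sqrt{30} \left(-10\right) - 282} = \frac{1}{- 10 i \sqrt{30} - 282} = \frac{1}{-282 - 10 i \sqrt{30}}$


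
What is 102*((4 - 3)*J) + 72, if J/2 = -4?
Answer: -744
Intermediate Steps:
J = -8 (J = 2*(-4) = -8)
102*((4 - 3)*J) + 72 = 102*((4 - 3)*(-8)) + 72 = 102*(1*(-8)) + 72 = 102*(-8) + 72 = -816 + 72 = -744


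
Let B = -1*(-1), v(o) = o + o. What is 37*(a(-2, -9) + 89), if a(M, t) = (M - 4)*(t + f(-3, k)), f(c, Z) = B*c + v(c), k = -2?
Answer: 7289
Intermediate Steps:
v(o) = 2*o
B = 1
f(c, Z) = 3*c (f(c, Z) = 1*c + 2*c = c + 2*c = 3*c)
a(M, t) = (-9 + t)*(-4 + M) (a(M, t) = (M - 4)*(t + 3*(-3)) = (-4 + M)*(t - 9) = (-4 + M)*(-9 + t) = (-9 + t)*(-4 + M))
37*(a(-2, -9) + 89) = 37*((36 - 9*(-2) - 4*(-9) - 2*(-9)) + 89) = 37*((36 + 18 + 36 + 18) + 89) = 37*(108 + 89) = 37*197 = 7289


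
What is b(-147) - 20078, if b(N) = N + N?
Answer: -20372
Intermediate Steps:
b(N) = 2*N
b(-147) - 20078 = 2*(-147) - 20078 = -294 - 20078 = -20372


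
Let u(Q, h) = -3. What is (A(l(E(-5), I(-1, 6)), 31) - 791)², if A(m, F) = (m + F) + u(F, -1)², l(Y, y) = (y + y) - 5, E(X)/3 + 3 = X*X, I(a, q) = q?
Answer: 553536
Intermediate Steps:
E(X) = -9 + 3*X² (E(X) = -9 + 3*(X*X) = -9 + 3*X²)
l(Y, y) = -5 + 2*y (l(Y, y) = 2*y - 5 = -5 + 2*y)
A(m, F) = 9 + F + m (A(m, F) = (m + F) + (-3)² = (F + m) + 9 = 9 + F + m)
(A(l(E(-5), I(-1, 6)), 31) - 791)² = ((9 + 31 + (-5 + 2*6)) - 791)² = ((9 + 31 + (-5 + 12)) - 791)² = ((9 + 31 + 7) - 791)² = (47 - 791)² = (-744)² = 553536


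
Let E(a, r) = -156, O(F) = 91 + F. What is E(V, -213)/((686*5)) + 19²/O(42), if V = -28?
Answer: 4577/1715 ≈ 2.6688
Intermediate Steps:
E(V, -213)/((686*5)) + 19²/O(42) = -156/(686*5) + 19²/(91 + 42) = -156/3430 + 361/133 = -156*1/3430 + 361*(1/133) = -78/1715 + 19/7 = 4577/1715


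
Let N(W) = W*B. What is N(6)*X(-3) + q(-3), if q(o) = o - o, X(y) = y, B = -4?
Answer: 72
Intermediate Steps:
N(W) = -4*W (N(W) = W*(-4) = -4*W)
q(o) = 0
N(6)*X(-3) + q(-3) = -4*6*(-3) + 0 = -24*(-3) + 0 = 72 + 0 = 72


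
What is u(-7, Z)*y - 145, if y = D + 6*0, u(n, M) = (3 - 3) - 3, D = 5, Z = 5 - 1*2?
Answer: -160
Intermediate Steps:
Z = 3 (Z = 5 - 2 = 3)
u(n, M) = -3 (u(n, M) = 0 - 3 = -3)
y = 5 (y = 5 + 6*0 = 5 + 0 = 5)
u(-7, Z)*y - 145 = -3*5 - 145 = -15 - 145 = -160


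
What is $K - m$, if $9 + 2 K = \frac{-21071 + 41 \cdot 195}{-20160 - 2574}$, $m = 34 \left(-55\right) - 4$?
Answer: $\frac{42507751}{22734} \approx 1869.8$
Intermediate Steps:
$m = -1874$ ($m = -1870 - 4 = -1874$)
$K = - \frac{95765}{22734}$ ($K = - \frac{9}{2} + \frac{\left(-21071 + 41 \cdot 195\right) \frac{1}{-20160 - 2574}}{2} = - \frac{9}{2} + \frac{\left(-21071 + 7995\right) \frac{1}{-22734}}{2} = - \frac{9}{2} + \frac{\left(-13076\right) \left(- \frac{1}{22734}\right)}{2} = - \frac{9}{2} + \frac{1}{2} \cdot \frac{6538}{11367} = - \frac{9}{2} + \frac{3269}{11367} = - \frac{95765}{22734} \approx -4.2124$)
$K - m = - \frac{95765}{22734} - -1874 = - \frac{95765}{22734} + 1874 = \frac{42507751}{22734}$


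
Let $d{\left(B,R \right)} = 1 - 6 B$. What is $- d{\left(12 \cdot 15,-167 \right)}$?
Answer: $1079$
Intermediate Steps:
$- d{\left(12 \cdot 15,-167 \right)} = - (1 - 6 \cdot 12 \cdot 15) = - (1 - 1080) = \left(-1\right) \left(-1079\right) = 1079$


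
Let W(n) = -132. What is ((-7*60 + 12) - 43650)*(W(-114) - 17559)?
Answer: 779430078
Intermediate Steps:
((-7*60 + 12) - 43650)*(W(-114) - 17559) = ((-7*60 + 12) - 43650)*(-132 - 17559) = ((-420 + 12) - 43650)*(-17691) = (-408 - 43650)*(-17691) = -44058*(-17691) = 779430078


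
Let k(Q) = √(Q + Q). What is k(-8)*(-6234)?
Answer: -24936*I ≈ -24936.0*I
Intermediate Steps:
k(Q) = √2*√Q (k(Q) = √(2*Q) = √2*√Q)
k(-8)*(-6234) = (√2*√(-8))*(-6234) = (√2*(2*I*√2))*(-6234) = (4*I)*(-6234) = -24936*I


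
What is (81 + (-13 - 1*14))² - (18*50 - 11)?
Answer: 2027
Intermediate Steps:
(81 + (-13 - 1*14))² - (18*50 - 11) = (81 + (-13 - 14))² - (900 - 11) = (81 - 27)² - 1*889 = 54² - 889 = 2916 - 889 = 2027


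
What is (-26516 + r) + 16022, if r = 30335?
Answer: 19841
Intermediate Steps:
(-26516 + r) + 16022 = (-26516 + 30335) + 16022 = 3819 + 16022 = 19841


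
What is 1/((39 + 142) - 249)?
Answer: -1/68 ≈ -0.014706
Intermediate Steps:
1/((39 + 142) - 249) = 1/(181 - 249) = 1/(-68) = -1/68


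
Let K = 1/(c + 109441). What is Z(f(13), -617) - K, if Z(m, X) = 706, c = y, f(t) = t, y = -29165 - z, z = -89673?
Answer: 119983993/169949 ≈ 706.00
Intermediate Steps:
y = 60508 (y = -29165 - 1*(-89673) = -29165 + 89673 = 60508)
c = 60508
K = 1/169949 (K = 1/(60508 + 109441) = 1/169949 ≈ 5.8841e-6)
Z(f(13), -617) - K = 706 - 1*1/169949 = 706 - 1/169949 = 119983993/169949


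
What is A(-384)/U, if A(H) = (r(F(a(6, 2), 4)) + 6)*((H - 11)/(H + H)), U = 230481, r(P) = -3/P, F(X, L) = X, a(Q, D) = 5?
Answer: 79/6555904 ≈ 1.2050e-5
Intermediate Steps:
A(H) = 27*(-11 + H)/(10*H) (A(H) = (-3/5 + 6)*((H - 11)/(H + H)) = (-3*1/5 + 6)*((-11 + H)/((2*H))) = (-3/5 + 6)*((-11 + H)*(1/(2*H))) = 27*((-11 + H)/(2*H))/5 = 27*(-11 + H)/(10*H))
A(-384)/U = ((27/10)*(-11 - 384)/(-384))/230481 = ((27/10)*(-1/384)*(-395))*(1/230481) = (711/256)*(1/230481) = 79/6555904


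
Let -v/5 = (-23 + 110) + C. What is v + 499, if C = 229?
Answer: -1081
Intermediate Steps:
v = -1580 (v = -5*((-23 + 110) + 229) = -5*(87 + 229) = -5*316 = -1580)
v + 499 = -1580 + 499 = -1081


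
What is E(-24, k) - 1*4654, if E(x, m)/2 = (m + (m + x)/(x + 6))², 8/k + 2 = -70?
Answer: -61030187/13122 ≈ -4651.0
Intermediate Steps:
k = -⅑ (k = 8/(-2 - 70) = 8/(-72) = 8*(-1/72) = -⅑ ≈ -0.11111)
E(x, m) = 2*(m + (m + x)/(6 + x))² (E(x, m) = 2*(m + (m + x)/(x + 6))² = 2*(m + (m + x)/(6 + x))²)
E(-24, k) - 1*4654 = 2*(-24 + 7*(-⅑) - ⅑*(-24))²/(6 - 24)² - 1*4654 = 2*(-24 - 7/9 + 8/3)²/(-18)² - 4654 = 2*(1/324)*(-199/9)² - 4654 = 2*(1/324)*(39601/81) - 4654 = 39601/13122 - 4654 = -61030187/13122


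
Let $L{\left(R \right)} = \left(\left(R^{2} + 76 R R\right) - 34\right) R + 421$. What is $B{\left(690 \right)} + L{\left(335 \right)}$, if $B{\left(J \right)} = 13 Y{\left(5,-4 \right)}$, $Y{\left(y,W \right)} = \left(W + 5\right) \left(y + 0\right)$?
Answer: $2894832971$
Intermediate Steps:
$L{\left(R \right)} = 421 + R \left(-34 + 77 R^{2}\right)$ ($L{\left(R \right)} = \left(\left(R^{2} + 76 R^{2}\right) - 34\right) R + 421 = \left(77 R^{2} - 34\right) R + 421 = \left(-34 + 77 R^{2}\right) R + 421 = R \left(-34 + 77 R^{2}\right) + 421 = 421 + R \left(-34 + 77 R^{2}\right)$)
$Y{\left(y,W \right)} = y \left(5 + W\right)$ ($Y{\left(y,W \right)} = \left(5 + W\right) y = y \left(5 + W\right)$)
$B{\left(J \right)} = 65$ ($B{\left(J \right)} = 13 \cdot 5 \left(5 - 4\right) = 13 \cdot 5 \cdot 1 = 13 \cdot 5 = 65$)
$B{\left(690 \right)} + L{\left(335 \right)} = 65 + \left(421 - 11390 + 77 \cdot 335^{3}\right) = 65 + \left(421 - 11390 + 77 \cdot 37595375\right) = 65 + \left(421 - 11390 + 2894843875\right) = 65 + 2894832906 = 2894832971$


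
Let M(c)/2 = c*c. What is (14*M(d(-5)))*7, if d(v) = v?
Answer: 4900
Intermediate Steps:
M(c) = 2*c² (M(c) = 2*(c*c) = 2*c²)
(14*M(d(-5)))*7 = (14*(2*(-5)²))*7 = (14*(2*25))*7 = (14*50)*7 = 700*7 = 4900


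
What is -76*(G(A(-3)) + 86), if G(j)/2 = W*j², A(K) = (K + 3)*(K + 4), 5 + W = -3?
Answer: -6536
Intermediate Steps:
W = -8 (W = -5 - 3 = -8)
A(K) = (3 + K)*(4 + K)
G(j) = -16*j² (G(j) = 2*(-8*j²) = -16*j²)
-76*(G(A(-3)) + 86) = -76*(-16*(12 + (-3)² + 7*(-3))² + 86) = -76*(-16*(12 + 9 - 21)² + 86) = -76*(-16*0² + 86) = -76*(-16*0 + 86) = -76*(0 + 86) = -76*86 = -6536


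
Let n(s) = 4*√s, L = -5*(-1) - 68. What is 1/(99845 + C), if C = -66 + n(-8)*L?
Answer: 99779/9956356873 + 504*I*√2/9956356873 ≈ 1.0022e-5 + 7.1589e-8*I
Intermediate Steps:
L = -63 (L = 5 - 68 = -63)
C = -66 - 504*I*√2 (C = -66 + (4*√(-8))*(-63) = -66 + (4*(2*I*√2))*(-63) = -66 + (8*I*√2)*(-63) = -66 - 504*I*√2 ≈ -66.0 - 712.76*I)
1/(99845 + C) = 1/(99845 + (-66 - 504*I*√2)) = 1/(99779 - 504*I*√2)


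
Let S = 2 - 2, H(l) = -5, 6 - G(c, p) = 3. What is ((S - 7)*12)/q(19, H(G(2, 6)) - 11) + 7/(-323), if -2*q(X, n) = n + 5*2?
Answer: -9051/323 ≈ -28.022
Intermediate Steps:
G(c, p) = 3 (G(c, p) = 6 - 1*3 = 6 - 3 = 3)
S = 0
q(X, n) = -5 - n/2 (q(X, n) = -(n + 5*2)/2 = -(n + 10)/2 = -(10 + n)/2 = -5 - n/2)
((S - 7)*12)/q(19, H(G(2, 6)) - 11) + 7/(-323) = ((0 - 7)*12)/(-5 - (-5 - 11)/2) + 7/(-323) = (-7*12)/(-5 - 1/2*(-16)) + 7*(-1/323) = -84/(-5 + 8) - 7/323 = -84/3 - 7/323 = -84*1/3 - 7/323 = -28 - 7/323 = -9051/323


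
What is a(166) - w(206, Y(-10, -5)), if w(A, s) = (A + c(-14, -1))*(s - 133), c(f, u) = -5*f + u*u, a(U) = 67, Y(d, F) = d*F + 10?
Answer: 20288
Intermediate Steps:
Y(d, F) = 10 + F*d (Y(d, F) = F*d + 10 = 10 + F*d)
c(f, u) = u**2 - 5*f (c(f, u) = -5*f + u**2 = u**2 - 5*f)
w(A, s) = (-133 + s)*(71 + A) (w(A, s) = (A + ((-1)**2 - 5*(-14)))*(s - 133) = (A + (1 + 70))*(-133 + s) = (A + 71)*(-133 + s) = (71 + A)*(-133 + s) = (-133 + s)*(71 + A))
a(166) - w(206, Y(-10, -5)) = 67 - (-9443 - 133*206 + 71*(10 - 5*(-10)) + 206*(10 - 5*(-10))) = 67 - (-9443 - 27398 + 71*(10 + 50) + 206*(10 + 50)) = 67 - (-9443 - 27398 + 71*60 + 206*60) = 67 - (-9443 - 27398 + 4260 + 12360) = 67 - 1*(-20221) = 67 + 20221 = 20288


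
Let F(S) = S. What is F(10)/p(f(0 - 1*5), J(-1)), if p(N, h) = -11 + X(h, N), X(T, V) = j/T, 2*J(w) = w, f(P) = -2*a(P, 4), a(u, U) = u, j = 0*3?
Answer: -10/11 ≈ -0.90909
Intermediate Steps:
j = 0
f(P) = -2*P
J(w) = w/2
X(T, V) = 0 (X(T, V) = 0/T = 0)
p(N, h) = -11 (p(N, h) = -11 + 0 = -11)
F(10)/p(f(0 - 1*5), J(-1)) = 10/(-11) = 10*(-1/11) = -10/11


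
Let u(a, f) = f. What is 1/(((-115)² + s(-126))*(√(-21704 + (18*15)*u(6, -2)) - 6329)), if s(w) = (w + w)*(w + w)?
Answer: -6329/3075182075565 - 2*I*√5561/3075182075565 ≈ -2.0581e-9 - 4.8499e-11*I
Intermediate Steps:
s(w) = 4*w² (s(w) = (2*w)*(2*w) = 4*w²)
1/(((-115)² + s(-126))*(√(-21704 + (18*15)*u(6, -2)) - 6329)) = 1/(((-115)² + 4*(-126)²)*(√(-21704 + (18*15)*(-2)) - 6329)) = 1/((13225 + 4*15876)*(√(-21704 + 270*(-2)) - 6329)) = 1/((13225 + 63504)*(√(-21704 - 540) - 6329)) = 1/(76729*(√(-22244) - 6329)) = 1/(76729*(2*I*√5561 - 6329)) = 1/(76729*(-6329 + 2*I*√5561)) = 1/(-485617841 + 153458*I*√5561)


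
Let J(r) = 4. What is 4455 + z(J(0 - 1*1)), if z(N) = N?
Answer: 4459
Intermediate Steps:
4455 + z(J(0 - 1*1)) = 4455 + 4 = 4459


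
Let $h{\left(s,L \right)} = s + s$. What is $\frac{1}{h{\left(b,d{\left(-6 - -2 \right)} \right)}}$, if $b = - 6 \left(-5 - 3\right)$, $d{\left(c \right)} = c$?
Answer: $\frac{1}{96} \approx 0.010417$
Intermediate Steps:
$b = 48$ ($b = \left(-6\right) \left(-8\right) = 48$)
$h{\left(s,L \right)} = 2 s$
$\frac{1}{h{\left(b,d{\left(-6 - -2 \right)} \right)}} = \frac{1}{2 \cdot 48} = \frac{1}{96}$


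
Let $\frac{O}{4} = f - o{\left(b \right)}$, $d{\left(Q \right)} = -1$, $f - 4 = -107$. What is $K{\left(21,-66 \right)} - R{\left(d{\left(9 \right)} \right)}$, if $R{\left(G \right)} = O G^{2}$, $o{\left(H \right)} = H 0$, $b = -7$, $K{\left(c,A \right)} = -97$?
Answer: $315$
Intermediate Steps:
$f = -103$ ($f = 4 - 107 = -103$)
$o{\left(H \right)} = 0$
$O = -412$ ($O = 4 \left(-103 - 0\right) = 4 \left(-103 + 0\right) = 4 \left(-103\right) = -412$)
$R{\left(G \right)} = - 412 G^{2}$
$K{\left(21,-66 \right)} - R{\left(d{\left(9 \right)} \right)} = -97 - - 412 \left(-1\right)^{2} = -97 - \left(-412\right) 1 = -97 - -412 = -97 + 412 = 315$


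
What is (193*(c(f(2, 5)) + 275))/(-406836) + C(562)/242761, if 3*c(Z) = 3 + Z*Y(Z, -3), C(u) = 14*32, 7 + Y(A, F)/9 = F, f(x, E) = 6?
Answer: -359634440/8230326183 ≈ -0.043696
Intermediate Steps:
Y(A, F) = -63 + 9*F
C(u) = 448
c(Z) = 1 - 30*Z (c(Z) = (3 + Z*(-63 + 9*(-3)))/3 = (3 + Z*(-63 - 27))/3 = (3 + Z*(-90))/3 = (3 - 90*Z)/3 = 1 - 30*Z)
(193*(c(f(2, 5)) + 275))/(-406836) + C(562)/242761 = (193*((1 - 30*6) + 275))/(-406836) + 448/242761 = (193*((1 - 180) + 275))*(-1/406836) + 448*(1/242761) = (193*(-179 + 275))*(-1/406836) + 448/242761 = (193*96)*(-1/406836) + 448/242761 = 18528*(-1/406836) + 448/242761 = -1544/33903 + 448/242761 = -359634440/8230326183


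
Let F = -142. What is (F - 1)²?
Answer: 20449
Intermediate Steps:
(F - 1)² = (-142 - 1)² = (-143)² = 20449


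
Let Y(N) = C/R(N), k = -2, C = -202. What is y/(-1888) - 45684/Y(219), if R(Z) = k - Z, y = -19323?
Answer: -9528827193/190688 ≈ -49971.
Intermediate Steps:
R(Z) = -2 - Z
Y(N) = -202/(-2 - N)
y/(-1888) - 45684/Y(219) = -19323/(-1888) - 45684/(202/(2 + 219)) = -19323*(-1/1888) - 45684/(202/221) = 19323/1888 - 45684/(202*(1/221)) = 19323/1888 - 45684/202/221 = 19323/1888 - 45684*221/202 = 19323/1888 - 5048082/101 = -9528827193/190688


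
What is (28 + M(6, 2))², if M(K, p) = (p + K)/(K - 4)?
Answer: 1024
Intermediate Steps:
M(K, p) = (K + p)/(-4 + K)
(28 + M(6, 2))² = (28 + (6 + 2)/(-4 + 6))² = (28 + 8/2)² = (28 + (½)*8)² = (28 + 4)² = 32² = 1024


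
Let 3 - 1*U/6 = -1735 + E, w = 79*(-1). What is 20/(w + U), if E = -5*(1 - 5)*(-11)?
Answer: 20/11669 ≈ 0.0017139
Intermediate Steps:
E = -220 (E = -5*(-4)*(-11) = 20*(-11) = -220)
w = -79
U = 11748 (U = 18 - 6*(-1735 - 220) = 18 - 6*(-1955) = 18 + 11730 = 11748)
20/(w + U) = 20/(-79 + 11748) = 20/11669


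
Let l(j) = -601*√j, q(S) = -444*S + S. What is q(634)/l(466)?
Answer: 140431*√466/140033 ≈ 21.648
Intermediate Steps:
q(S) = -443*S
q(634)/l(466) = (-443*634)/((-601*√466)) = -(-140431)*√466/140033 = 140431*√466/140033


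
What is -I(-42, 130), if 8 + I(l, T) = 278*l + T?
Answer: 11554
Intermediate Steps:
I(l, T) = -8 + T + 278*l (I(l, T) = -8 + (278*l + T) = -8 + (T + 278*l) = -8 + T + 278*l)
-I(-42, 130) = -(-8 + 130 + 278*(-42)) = -(-8 + 130 - 11676) = -1*(-11554) = 11554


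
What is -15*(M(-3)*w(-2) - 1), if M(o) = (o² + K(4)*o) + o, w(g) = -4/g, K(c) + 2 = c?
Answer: 15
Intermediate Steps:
K(c) = -2 + c
M(o) = o² + 3*o (M(o) = (o² + (-2 + 4)*o) + o = (o² + 2*o) + o = o² + 3*o)
-15*(M(-3)*w(-2) - 1) = -15*((-3*(3 - 3))*(-4/(-2)) - 1) = -15*((-3*0)*(-4*(-½)) - 1) = -15*(0*2 - 1) = -15*(0 - 1) = -15*(-1) = 15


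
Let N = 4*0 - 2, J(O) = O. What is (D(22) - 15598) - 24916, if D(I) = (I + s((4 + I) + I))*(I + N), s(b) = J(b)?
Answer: -39114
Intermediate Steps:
s(b) = b
N = -2 (N = 0 - 2 = -2)
D(I) = (-2 + I)*(4 + 3*I) (D(I) = (I + ((4 + I) + I))*(I - 2) = (I + (4 + 2*I))*(-2 + I) = (4 + 3*I)*(-2 + I) = (-2 + I)*(4 + 3*I))
(D(22) - 15598) - 24916 = ((-8 - 2*22 + 3*22²) - 15598) - 24916 = ((-8 - 44 + 3*484) - 15598) - 24916 = ((-8 - 44 + 1452) - 15598) - 24916 = (1400 - 15598) - 24916 = -14198 - 24916 = -39114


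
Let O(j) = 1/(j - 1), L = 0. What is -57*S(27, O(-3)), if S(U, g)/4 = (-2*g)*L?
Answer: 0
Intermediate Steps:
O(j) = 1/(-1 + j)
S(U, g) = 0 (S(U, g) = 4*(-2*g*0) = 4*0 = 0)
-57*S(27, O(-3)) = -57*0 = 0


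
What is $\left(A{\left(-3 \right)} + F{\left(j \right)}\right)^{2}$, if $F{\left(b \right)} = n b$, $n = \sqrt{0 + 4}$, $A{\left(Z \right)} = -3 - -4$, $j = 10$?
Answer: $441$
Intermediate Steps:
$A{\left(Z \right)} = 1$ ($A{\left(Z \right)} = -3 + 4 = 1$)
$n = 2$ ($n = \sqrt{4} = 2$)
$F{\left(b \right)} = 2 b$
$\left(A{\left(-3 \right)} + F{\left(j \right)}\right)^{2} = \left(1 + 2 \cdot 10\right)^{2} = \left(1 + 20\right)^{2} = 21^{2} = 441$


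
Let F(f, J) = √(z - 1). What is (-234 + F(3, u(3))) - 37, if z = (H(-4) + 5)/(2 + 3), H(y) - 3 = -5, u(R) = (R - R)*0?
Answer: -271 + I*√10/5 ≈ -271.0 + 0.63246*I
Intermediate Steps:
u(R) = 0 (u(R) = 0*0 = 0)
H(y) = -2 (H(y) = 3 - 5 = -2)
z = ⅗ (z = (-2 + 5)/(2 + 3) = 3/5 = 3*(⅕) = ⅗ ≈ 0.60000)
F(f, J) = I*√10/5 (F(f, J) = √(⅗ - 1) = √(-⅖) = I*√10/5)
(-234 + F(3, u(3))) - 37 = (-234 + I*√10/5) - 37 = -271 + I*√10/5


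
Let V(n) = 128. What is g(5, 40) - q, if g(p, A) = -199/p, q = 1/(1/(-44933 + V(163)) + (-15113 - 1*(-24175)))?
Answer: -80798782916/2030114545 ≈ -39.800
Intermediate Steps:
q = 44805/406022909 (q = 1/(1/(-44933 + 128) + (-15113 - 1*(-24175))) = 1/(1/(-44805) + (-15113 + 24175)) = 1/(-1/44805 + 9062) = 1/(406022909/44805) = 44805/406022909 ≈ 0.00011035)
g(5, 40) - q = -199/5 - 1*44805/406022909 = -199*1/5 - 44805/406022909 = -199/5 - 44805/406022909 = -80798782916/2030114545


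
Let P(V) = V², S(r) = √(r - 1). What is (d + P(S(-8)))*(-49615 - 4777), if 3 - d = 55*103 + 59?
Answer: 311666160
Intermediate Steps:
S(r) = √(-1 + r)
d = -5721 (d = 3 - (55*103 + 59) = 3 - (5665 + 59) = 3 - 1*5724 = 3 - 5724 = -5721)
(d + P(S(-8)))*(-49615 - 4777) = (-5721 + (√(-1 - 8))²)*(-49615 - 4777) = (-5721 + (√(-9))²)*(-54392) = (-5721 + (3*I)²)*(-54392) = (-5721 - 9)*(-54392) = -5730*(-54392) = 311666160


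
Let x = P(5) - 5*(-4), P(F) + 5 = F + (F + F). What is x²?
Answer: 900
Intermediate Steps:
P(F) = -5 + 3*F (P(F) = -5 + (F + (F + F)) = -5 + (F + 2*F) = -5 + 3*F)
x = 30 (x = (-5 + 3*5) - 5*(-4) = (-5 + 15) + 20 = 10 + 20 = 30)
x² = 30² = 900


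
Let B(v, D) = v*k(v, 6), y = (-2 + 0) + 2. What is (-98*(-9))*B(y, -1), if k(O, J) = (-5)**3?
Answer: 0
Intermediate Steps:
k(O, J) = -125
y = 0 (y = -2 + 2 = 0)
B(v, D) = -125*v (B(v, D) = v*(-125) = -125*v)
(-98*(-9))*B(y, -1) = (-98*(-9))*(-125*0) = 882*0 = 0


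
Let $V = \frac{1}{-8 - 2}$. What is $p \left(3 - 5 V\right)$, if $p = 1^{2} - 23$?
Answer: $-77$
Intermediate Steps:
$V = - \frac{1}{10}$ ($V = \frac{1}{-10} = - \frac{1}{10} \approx -0.1$)
$p = -22$ ($p = 1 - 23 = -22$)
$p \left(3 - 5 V\right) = - 22 \left(3 - - \frac{1}{2}\right) = - 22 \left(3 + \frac{1}{2}\right) = \left(-22\right) \frac{7}{2} = -77$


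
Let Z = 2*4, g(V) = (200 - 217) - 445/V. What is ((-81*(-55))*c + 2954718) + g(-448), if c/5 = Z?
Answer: 1403540093/448 ≈ 3.1329e+6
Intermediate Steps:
g(V) = -17 - 445/V
Z = 8
c = 40 (c = 5*8 = 40)
((-81*(-55))*c + 2954718) + g(-448) = (-81*(-55)*40 + 2954718) + (-17 - 445/(-448)) = (4455*40 + 2954718) + (-17 - 445*(-1/448)) = (178200 + 2954718) + (-17 + 445/448) = 3132918 - 7171/448 = 1403540093/448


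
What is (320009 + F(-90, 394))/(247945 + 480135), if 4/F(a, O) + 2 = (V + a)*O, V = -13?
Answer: 3246811313/7387099680 ≈ 0.43952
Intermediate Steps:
F(a, O) = 4/(-2 + O*(-13 + a)) (F(a, O) = 4/(-2 + (-13 + a)*O) = 4/(-2 + O*(-13 + a)))
(320009 + F(-90, 394))/(247945 + 480135) = (320009 + 4/(-2 - 13*394 + 394*(-90)))/(247945 + 480135) = (320009 + 4/(-2 - 5122 - 35460))/728080 = (320009 + 4/(-40584))*(1/728080) = (320009 + 4*(-1/40584))*(1/728080) = (320009 - 1/10146)*(1/728080) = (3246811313/10146)*(1/728080) = 3246811313/7387099680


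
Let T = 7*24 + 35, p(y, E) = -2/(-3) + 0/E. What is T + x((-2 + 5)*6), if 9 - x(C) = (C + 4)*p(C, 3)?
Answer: 592/3 ≈ 197.33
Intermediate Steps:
p(y, E) = 2/3 (p(y, E) = -2*(-1/3) + 0 = 2/3 + 0 = 2/3)
x(C) = 19/3 - 2*C/3 (x(C) = 9 - (C + 4)*2/3 = 9 - (4 + C)*2/3 = 9 - (8/3 + 2*C/3) = 9 + (-8/3 - 2*C/3) = 19/3 - 2*C/3)
T = 203 (T = 168 + 35 = 203)
T + x((-2 + 5)*6) = 203 + (19/3 - 2*(-2 + 5)*6/3) = 203 + (19/3 - 2*6) = 203 + (19/3 - 2/3*18) = 203 + (19/3 - 12) = 203 - 17/3 = 592/3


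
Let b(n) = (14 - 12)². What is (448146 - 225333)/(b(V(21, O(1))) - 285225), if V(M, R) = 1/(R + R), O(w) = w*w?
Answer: -222813/285221 ≈ -0.78119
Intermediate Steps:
O(w) = w²
V(M, R) = 1/(2*R)
b(n) = 4 (b(n) = 2² = 4)
(448146 - 225333)/(b(V(21, O(1))) - 285225) = (448146 - 225333)/(4 - 285225) = 222813/(-285221) = 222813*(-1/285221) = -222813/285221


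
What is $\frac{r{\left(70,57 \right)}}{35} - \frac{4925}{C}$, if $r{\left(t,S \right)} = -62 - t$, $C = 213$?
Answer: $- \frac{200491}{7455} \approx -26.893$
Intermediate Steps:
$\frac{r{\left(70,57 \right)}}{35} - \frac{4925}{C} = \frac{-62 - 70}{35} - \frac{4925}{213} = \left(-62 - 70\right) \frac{1}{35} - \frac{4925}{213} = \left(-132\right) \frac{1}{35} - \frac{4925}{213} = - \frac{132}{35} - \frac{4925}{213} = - \frac{200491}{7455}$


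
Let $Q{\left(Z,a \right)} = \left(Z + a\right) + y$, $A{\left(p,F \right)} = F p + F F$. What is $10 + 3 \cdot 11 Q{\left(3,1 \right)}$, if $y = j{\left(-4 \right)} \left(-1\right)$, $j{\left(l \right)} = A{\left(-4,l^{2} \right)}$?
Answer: $-6194$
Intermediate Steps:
$A{\left(p,F \right)} = F^{2} + F p$ ($A{\left(p,F \right)} = F p + F^{2} = F^{2} + F p$)
$j{\left(l \right)} = l^{2} \left(-4 + l^{2}\right)$ ($j{\left(l \right)} = l^{2} \left(l^{2} - 4\right) = l^{2} \left(-4 + l^{2}\right)$)
$y = -192$ ($y = \left(-4\right)^{2} \left(-4 + \left(-4\right)^{2}\right) \left(-1\right) = 16 \left(-4 + 16\right) \left(-1\right) = 16 \cdot 12 \left(-1\right) = 192 \left(-1\right) = -192$)
$Q{\left(Z,a \right)} = -192 + Z + a$ ($Q{\left(Z,a \right)} = \left(Z + a\right) - 192 = -192 + Z + a$)
$10 + 3 \cdot 11 Q{\left(3,1 \right)} = 10 + 3 \cdot 11 \left(-192 + 3 + 1\right) = 10 + 33 \left(-188\right) = 10 - 6204 = -6194$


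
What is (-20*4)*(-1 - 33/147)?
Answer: 4800/49 ≈ 97.959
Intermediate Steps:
(-20*4)*(-1 - 33/147) = -80*(-1 - 33*1/147) = -80*(-1 - 11/49) = -80*(-60/49) = 4800/49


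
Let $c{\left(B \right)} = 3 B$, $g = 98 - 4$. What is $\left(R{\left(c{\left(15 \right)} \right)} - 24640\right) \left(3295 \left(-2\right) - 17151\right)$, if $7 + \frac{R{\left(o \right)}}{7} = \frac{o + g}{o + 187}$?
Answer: $\frac{135961739375}{232} \approx 5.8604 \cdot 10^{8}$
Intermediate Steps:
$g = 94$
$R{\left(o \right)} = -49 + \frac{7 \left(94 + o\right)}{187 + o}$ ($R{\left(o \right)} = -49 + 7 \frac{o + 94}{o + 187} = -49 + 7 \frac{94 + o}{187 + o} = -49 + \frac{7 \left(94 + o\right)}{187 + o}$)
$\left(R{\left(c{\left(15 \right)} \right)} - 24640\right) \left(3295 \left(-2\right) - 17151\right) = \left(\frac{21 \left(-405 - 2 \cdot 3 \cdot 15\right)}{187 + 3 \cdot 15} - 24640\right) \left(3295 \left(-2\right) - 17151\right) = \left(\frac{21 \left(-405 - 90\right)}{187 + 45} - 24640\right) \left(-6590 - 17151\right) = \left(\frac{21 \left(-405 - 90\right)}{232} - 24640\right) \left(-23741\right) = \left(21 \cdot \frac{1}{232} \left(-495\right) - 24640\right) \left(-23741\right) = \left(- \frac{10395}{232} - 24640\right) \left(-23741\right) = \left(- \frac{5726875}{232}\right) \left(-23741\right) = \frac{135961739375}{232}$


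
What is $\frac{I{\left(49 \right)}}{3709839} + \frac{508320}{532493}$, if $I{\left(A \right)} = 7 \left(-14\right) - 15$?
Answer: $\frac{1885725188771}{1975463298627} \approx 0.95457$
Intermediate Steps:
$I{\left(A \right)} = -113$ ($I{\left(A \right)} = -98 - 15 = -113$)
$\frac{I{\left(49 \right)}}{3709839} + \frac{508320}{532493} = - \frac{113}{3709839} + \frac{508320}{532493} = \frac{1885725188771}{1975463298627}$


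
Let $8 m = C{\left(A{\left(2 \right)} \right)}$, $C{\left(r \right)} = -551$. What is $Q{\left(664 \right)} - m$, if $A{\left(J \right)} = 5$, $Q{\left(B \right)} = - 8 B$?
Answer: $- \frac{41945}{8} \approx -5243.1$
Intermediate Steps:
$m = - \frac{551}{8}$ ($m = \frac{1}{8} \left(-551\right) = - \frac{551}{8} \approx -68.875$)
$Q{\left(664 \right)} - m = \left(-8\right) 664 - - \frac{551}{8} = -5312 + \frac{551}{8} = - \frac{41945}{8}$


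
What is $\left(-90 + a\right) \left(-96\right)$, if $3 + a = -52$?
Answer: $13920$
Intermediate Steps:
$a = -55$ ($a = -3 - 52 = -55$)
$\left(-90 + a\right) \left(-96\right) = \left(-90 - 55\right) \left(-96\right) = \left(-145\right) \left(-96\right) = 13920$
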